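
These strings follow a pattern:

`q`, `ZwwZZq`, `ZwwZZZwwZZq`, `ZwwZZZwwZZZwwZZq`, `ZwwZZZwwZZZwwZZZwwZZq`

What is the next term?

Every step adds ZwwZZ at the front: s(k+1) = ZwwZZ·s(k).
So the next term is ZwwZZ·ZwwZZZwwZZZwwZZZwwZZq.

ZwwZZZwwZZZwwZZZwwZZZwwZZq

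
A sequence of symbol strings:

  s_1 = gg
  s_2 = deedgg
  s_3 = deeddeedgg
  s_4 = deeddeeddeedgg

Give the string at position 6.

Every step adds deed at the front: s(k+1) = deed·s(k).
From deeddeeddeedgg, 2 further steps: deeddeeddeedgg → deeddeeddeeddeedgg → (answer).

deeddeeddeeddeeddeedgg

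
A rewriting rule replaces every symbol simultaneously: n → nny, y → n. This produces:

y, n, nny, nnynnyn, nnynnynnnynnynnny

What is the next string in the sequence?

Replace each of the 17 characters of nnynnynnnynnynnny in place — nny nny n nny nny n nny nny nny n nny nny n nny nny nny n — and concatenate.

nnynnynnnynnynnnynnynnynnnynnynnnynnynnyn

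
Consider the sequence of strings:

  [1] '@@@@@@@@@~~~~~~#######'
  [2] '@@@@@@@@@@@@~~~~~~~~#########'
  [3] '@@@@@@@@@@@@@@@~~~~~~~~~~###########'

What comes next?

The n-th term is 3n @'s then 2n ~'s then 2n+1 #'s, where the shown terms are n = 3, 4, 5.
Setting n = 6 gives 18, 12, 13 characters in each block.

@@@@@@@@@@@@@@@@@@~~~~~~~~~~~~#############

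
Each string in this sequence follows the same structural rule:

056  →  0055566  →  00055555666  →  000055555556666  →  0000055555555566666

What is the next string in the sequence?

00000055555555555666666

Each string has the form 0^{n} 5^{2n-1} 6^{n} (n = 1, 2, …).
For the next term, n = 6, so the run lengths are 6, 11, 6.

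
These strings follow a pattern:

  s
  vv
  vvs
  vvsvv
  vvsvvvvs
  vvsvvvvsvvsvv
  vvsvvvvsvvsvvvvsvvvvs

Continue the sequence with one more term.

From term 3 onward, concatenate the last term with the second-to-last: vv·s = vvs, vvs·vv = vvsvv, …
Continuing: vvsvvvvsvvsvvvvsvvvvs · vvsvvvvsvvsvv gives term 8.

vvsvvvvsvvsvvvvsvvvvsvvsvvvvsvvsvv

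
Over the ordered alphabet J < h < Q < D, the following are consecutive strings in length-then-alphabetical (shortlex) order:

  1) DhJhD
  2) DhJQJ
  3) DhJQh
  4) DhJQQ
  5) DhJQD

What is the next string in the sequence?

DhJDJ

Treat DhJQD as a base-4 numeral over the given alphabet and add one, carrying through any trailing D's.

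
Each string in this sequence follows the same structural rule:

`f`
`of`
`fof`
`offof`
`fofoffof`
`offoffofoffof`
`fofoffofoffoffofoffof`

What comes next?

From term 3 onward, concatenate the second-to-last term with the last: f·of = fof, of·fof = offof, …
Continuing: offoffofoffof · fofoffofoffoffofoffof gives term 8.

offoffofoffoffofoffofoffoffofoffof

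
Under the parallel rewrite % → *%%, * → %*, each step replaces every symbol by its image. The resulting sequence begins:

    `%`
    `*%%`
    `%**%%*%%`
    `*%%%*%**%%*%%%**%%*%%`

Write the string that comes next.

φ(*%%%*%**%%*%%%**%%*%%) expands symbol-by-symbol to %* *%% *%% *%% %* *%% %* %* *%% *%% %* *%% *%% *%% %* %* *%% *%% %* *%% *%%; joining the 21 pieces gives the next term.

%**%%*%%*%%%**%%%*%**%%*%%%**%%*%%*%%%*%**%%*%%%**%%*%%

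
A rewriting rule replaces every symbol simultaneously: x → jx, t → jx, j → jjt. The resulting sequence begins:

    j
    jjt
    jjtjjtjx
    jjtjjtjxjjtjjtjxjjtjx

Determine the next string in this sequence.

jjtjjtjxjjtjjtjxjjtjxjjtjjtjxjjtjjtjxjjtjxjjtjjtjxjjtjx

Replace each of the 21 characters of jjtjjtjxjjtjjtjxjjtjx in place — jjt jjt jx jjt jjt jx jjt jx jjt jjt jx jjt jjt jx jjt jx jjt jjt jx jjt jx — and concatenate.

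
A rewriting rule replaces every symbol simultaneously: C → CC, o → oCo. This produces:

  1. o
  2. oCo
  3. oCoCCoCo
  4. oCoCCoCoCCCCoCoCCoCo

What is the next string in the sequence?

Replace each of the 20 characters of oCoCCoCoCCCCoCoCCoCo in place — oCo CC oCo CC CC oCo CC oCo CC CC CC CC oCo CC oCo CC CC oCo CC oCo — and concatenate.

oCoCCoCoCCCCoCoCCoCoCCCCCCCCoCoCCoCoCCCCoCoCCoCo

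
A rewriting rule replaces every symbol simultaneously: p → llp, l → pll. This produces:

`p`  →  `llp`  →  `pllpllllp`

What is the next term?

llppllpllllppllpllpllpllllp

Expanding pllpllllp: p→llp, l→pll, l→pll, p→llp, l→pll, l→pll, l→pll, l→pll, p→llp. Concatenated: llp pll pll llp pll pll pll pll llp.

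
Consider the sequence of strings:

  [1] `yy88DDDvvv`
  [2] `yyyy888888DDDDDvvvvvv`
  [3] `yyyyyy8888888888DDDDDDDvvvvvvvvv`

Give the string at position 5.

Each string has the form y^{2n} 8^{4n-2} D^{2n+1} v^{3n} (n = 1, 2, …).
For term 5, n = 5, so the run lengths are 10, 18, 11, 15.

yyyyyyyyyy888888888888888888DDDDDDDDDDDvvvvvvvvvvvvvvv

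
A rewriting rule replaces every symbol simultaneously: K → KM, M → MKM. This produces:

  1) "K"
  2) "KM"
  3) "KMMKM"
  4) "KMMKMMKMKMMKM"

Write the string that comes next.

Rewriting the 13 symbols of KMMKMMKMKMMKM one by one yields KM MKM MKM KM MKM MKM KM MKM KM MKM MKM KM MKM; concatenated:

KMMKMMKMKMMKMMKMKMMKMKMMKMMKMKMMKM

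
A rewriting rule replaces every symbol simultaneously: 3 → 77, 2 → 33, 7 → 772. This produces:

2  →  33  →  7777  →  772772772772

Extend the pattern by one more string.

77277233772772337727723377277233

Apply φ to 772772772772 symbol by symbol: 7→772, 7→772, 2→33, 7→772, 7→772, 2→33, 7→772, 7→772, 2→33, 7→772, 7→772, 2→33; joined: 772 772 33 772 772 33 772 772 33 772 772 33.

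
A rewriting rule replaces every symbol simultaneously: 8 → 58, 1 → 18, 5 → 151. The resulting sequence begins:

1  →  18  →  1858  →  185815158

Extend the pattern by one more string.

185815158181511815158

Rewriting each symbol of 185815158: 1→18, 8→58, 5→151, 8→58, 1→18, 5→151, 1→18, 5→151, 8→58, which concatenates to 18 58 151 58 18 151 18 151 58.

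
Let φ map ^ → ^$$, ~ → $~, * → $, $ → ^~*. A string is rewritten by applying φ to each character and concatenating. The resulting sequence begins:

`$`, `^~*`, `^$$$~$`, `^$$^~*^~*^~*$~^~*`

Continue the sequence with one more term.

^$$^~*^~*^$$$~$^$$$~$^$$$~$^~*$~^$$$~$

Replace each of the 17 characters of ^$$^~*^~*^~*$~^~* in place — ^$$ ^~* ^~* ^$$ $~ $ ^$$ $~ $ ^$$ $~ $ ^~* $~ ^$$ $~ $ — and concatenate.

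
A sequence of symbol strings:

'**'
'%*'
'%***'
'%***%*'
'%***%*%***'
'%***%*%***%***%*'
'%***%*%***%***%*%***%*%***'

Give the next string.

%***%*%***%***%*%***%*%***%***%*%***%***%*

Each term (from the third on) is the previous term followed by the one before it: term 3 = %*·** = %***.
So term 8 is %***%*%***%***%*%***%*%***·%***%*%***%***%*.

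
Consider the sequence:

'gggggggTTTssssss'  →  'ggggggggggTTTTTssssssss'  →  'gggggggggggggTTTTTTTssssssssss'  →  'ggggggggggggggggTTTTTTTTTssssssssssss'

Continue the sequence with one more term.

Reading off run lengths: g runs 7, 10, 13, 16; T runs 3, 5, 7, 9; s runs 6, 8, 10, 12 — each is linear in n, where the shown terms are n = 2, 3, 4, 5.
Setting n = 6 gives 19, 11, 14 characters in each block.

gggggggggggggggggggTTTTTTTTTTTssssssssssssss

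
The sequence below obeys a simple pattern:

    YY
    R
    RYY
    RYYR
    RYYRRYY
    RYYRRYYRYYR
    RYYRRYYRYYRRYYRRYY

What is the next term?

Each term (from the third on) is the previous term followed by the one before it: term 3 = R·YY = RYY.
The next term joins RYYRRYYRYYRRYYRRYY and RYYRRYYRYYR.

RYYRRYYRYYRRYYRRYYRYYRRYYRYYR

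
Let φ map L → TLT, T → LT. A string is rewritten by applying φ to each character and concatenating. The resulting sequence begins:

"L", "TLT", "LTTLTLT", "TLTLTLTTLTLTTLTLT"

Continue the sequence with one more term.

Replace each of the 17 characters of TLTLTLTTLTLTTLTLT in place — LT TLT LT TLT LT TLT LT LT TLT LT TLT LT LT TLT LT TLT LT — and concatenate.

LTTLTLTTLTLTTLTLTLTTLTLTTLTLTLTTLTLTTLTLT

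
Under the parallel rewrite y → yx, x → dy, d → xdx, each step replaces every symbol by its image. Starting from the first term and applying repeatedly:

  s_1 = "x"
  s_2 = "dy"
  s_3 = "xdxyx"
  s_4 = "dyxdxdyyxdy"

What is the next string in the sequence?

xdxyxdyxdxdyxdxyxyxdyxdxyx

Apply φ to dyxdxdyyxdy symbol by symbol: d→xdx, y→yx, x→dy, d→xdx, x→dy, d→xdx, y→yx, y→yx, x→dy, d→xdx, y→yx; joined: xdx yx dy xdx dy xdx yx yx dy xdx yx.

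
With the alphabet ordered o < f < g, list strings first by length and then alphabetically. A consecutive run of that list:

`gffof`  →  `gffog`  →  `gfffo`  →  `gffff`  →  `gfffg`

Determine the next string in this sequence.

gffgo

Treat gfffg as a base-3 numeral over the given alphabet and add one, carrying through any trailing g's.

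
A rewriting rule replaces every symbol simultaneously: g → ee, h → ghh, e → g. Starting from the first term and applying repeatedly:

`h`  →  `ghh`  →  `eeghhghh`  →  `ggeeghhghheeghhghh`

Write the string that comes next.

Rewriting the 18 symbols of ggeeghhghheeghhghh one by one yields ee ee g g ee ghh ghh ee ghh ghh g g ee ghh ghh ee ghh ghh; concatenated:

eeeeggeeghhghheeghhghhggeeghhghheeghhghh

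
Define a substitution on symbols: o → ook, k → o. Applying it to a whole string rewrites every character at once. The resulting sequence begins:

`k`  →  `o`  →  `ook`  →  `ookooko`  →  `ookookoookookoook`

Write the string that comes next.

φ(ookookoookookoook) expands symbol-by-symbol to ook ook o ook ook o ook ook ook o ook ook o ook ook ook o; joining the 17 pieces gives the next term.

ookookoookookoookookookoookookoookookooko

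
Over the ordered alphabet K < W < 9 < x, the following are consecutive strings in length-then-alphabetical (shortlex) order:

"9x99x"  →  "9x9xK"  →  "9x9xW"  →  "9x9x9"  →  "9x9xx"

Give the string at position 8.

Stepping forward 3 times from 9x9xx: 9x9xx → 9xxKK → 9xxKW, then the target.

9xxK9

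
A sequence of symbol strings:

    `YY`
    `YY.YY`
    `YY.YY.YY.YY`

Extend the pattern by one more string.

YY.YY.YY.YY.YY.YY.YY.YY

Each string is two copies of the previous one joined by '.'.
One more doubling of YY.YY.YY.YY gives the answer.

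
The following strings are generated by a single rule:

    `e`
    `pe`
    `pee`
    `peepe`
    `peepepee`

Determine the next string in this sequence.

peepepeepeepe

From term 3 onward, concatenate the last term with the second-to-last: pe·e = pee, pee·pe = peepe, …
So term 6 is peepepee·peepe.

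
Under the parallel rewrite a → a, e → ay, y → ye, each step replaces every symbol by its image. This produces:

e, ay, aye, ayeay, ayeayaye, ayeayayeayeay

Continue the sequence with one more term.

Rewriting the 13 symbols of ayeayayeayeay one by one yields a ye ay a ye a ye ay a ye ay a ye; concatenated:

ayeayayeayeayayeayaye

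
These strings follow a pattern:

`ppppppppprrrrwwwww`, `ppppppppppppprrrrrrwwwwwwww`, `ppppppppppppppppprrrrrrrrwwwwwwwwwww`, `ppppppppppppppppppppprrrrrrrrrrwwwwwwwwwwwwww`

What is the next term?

Reading off run lengths: p runs 9, 13, 17, 21; r runs 4, 6, 8, 10; w runs 5, 8, 11, 14 — each is linear in n, where the shown terms are n = 2, 3, 4, 5.
Setting n = 6 gives 25, 12, 17 characters in each block.

ppppppppppppppppppppppppprrrrrrrrrrrrwwwwwwwwwwwwwwwww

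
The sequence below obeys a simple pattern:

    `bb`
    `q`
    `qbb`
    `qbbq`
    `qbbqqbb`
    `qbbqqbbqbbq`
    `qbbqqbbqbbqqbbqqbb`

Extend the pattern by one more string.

qbbqqbbqbbqqbbqqbbqbbqqbbqbbq

This is a Fibonacci-style word recurrence s(k) = s(k−1)·s(k−2): e.g. q·bb = qbb.
So term 8 is qbbqqbbqbbqqbbqqbb·qbbqqbbqbbq.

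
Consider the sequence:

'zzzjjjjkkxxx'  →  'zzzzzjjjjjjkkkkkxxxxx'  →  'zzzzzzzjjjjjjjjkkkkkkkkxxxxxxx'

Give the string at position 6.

zzzzzzzzzzzzzjjjjjjjjjjjjjjkkkkkkkkkkkkkkkkkxxxxxxxxxxxxx

The n-th term is 2n+1 z's then 2n+2 j's then 3n-1 k's then 2n+1 x's (n = 1, 2, …).
Setting n = 6 gives 13, 14, 17, 13 characters in each block.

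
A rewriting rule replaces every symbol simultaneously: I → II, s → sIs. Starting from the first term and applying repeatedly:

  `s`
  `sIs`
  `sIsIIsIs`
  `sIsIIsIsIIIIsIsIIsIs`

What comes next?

Rewriting the 20 symbols of sIsIIsIsIIIIsIsIIsIs one by one yields sIs II sIs II II sIs II sIs II II II II sIs II sIs II II sIs II sIs; concatenated:

sIsIIsIsIIIIsIsIIsIsIIIIIIIIsIsIIsIsIIIIsIsIIsIs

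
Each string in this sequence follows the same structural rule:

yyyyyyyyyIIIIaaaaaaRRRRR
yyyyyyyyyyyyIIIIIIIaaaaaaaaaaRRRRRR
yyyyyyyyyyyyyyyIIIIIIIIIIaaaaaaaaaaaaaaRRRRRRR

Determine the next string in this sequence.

yyyyyyyyyyyyyyyyyyIIIIIIIIIIIIIaaaaaaaaaaaaaaaaaaRRRRRRRR

Term n consists of 3n+3 y's, followed by 3n-2 I's, followed by 4n-2 a's, followed by n+3 R's, where the shown terms are n = 2, 3, 4.
At n = 5 the blocks have lengths 18, 13, 18, 8.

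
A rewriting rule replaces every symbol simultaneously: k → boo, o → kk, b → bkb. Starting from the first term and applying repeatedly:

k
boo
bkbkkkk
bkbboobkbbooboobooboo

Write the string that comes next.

bkbboobkbbkbkkkkbkbboobkbbkbkkkkbkbkkkkbkbkkkkbkbkkkk

Replace each of the 21 characters of bkbboobkbbooboobooboo in place — bkb boo bkb bkb kk kk bkb boo bkb bkb kk kk bkb kk kk bkb kk kk bkb kk kk — and concatenate.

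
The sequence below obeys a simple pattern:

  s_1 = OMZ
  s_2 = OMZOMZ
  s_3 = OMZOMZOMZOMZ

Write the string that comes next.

OMZOMZOMZOMZOMZOMZOMZOMZ

s(k+1) = s(k)·s(k) — each term doubles the last.
So the next term is two copies of OMZOMZOMZOMZ.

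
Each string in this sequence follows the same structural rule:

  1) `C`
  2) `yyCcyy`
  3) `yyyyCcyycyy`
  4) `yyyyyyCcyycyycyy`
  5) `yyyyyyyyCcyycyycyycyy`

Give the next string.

yyyyyyyyyyCcyycyycyycyycyy

s(k+1) = yy·s(k)·cyy, so each term gains yy as a prefix and cyy as a suffix.
One more step from yyyyyyyyCcyycyycyycyy gives the answer.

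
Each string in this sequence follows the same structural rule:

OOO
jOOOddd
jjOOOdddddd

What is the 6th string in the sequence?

jjjjjOOOddddddddddddddd

Each term wraps the previous one in j on the left and ddd on the right.
From jjOOOdddddd, 3 further steps: jjOOOdddddd → jjjOOOddddddddd → jjjjOOOdddddddddddd → (answer).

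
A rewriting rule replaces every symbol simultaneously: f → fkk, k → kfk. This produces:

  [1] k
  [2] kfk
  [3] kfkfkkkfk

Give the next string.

Expanding kfkfkkkfk: k→kfk, f→fkk, k→kfk, f→fkk, k→kfk, k→kfk, k→kfk, f→fkk, k→kfk. Concatenated: kfk fkk kfk fkk kfk kfk kfk fkk kfk.

kfkfkkkfkfkkkfkkfkkfkfkkkfk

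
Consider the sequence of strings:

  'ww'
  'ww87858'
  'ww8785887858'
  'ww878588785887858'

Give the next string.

Each term is the previous one with 87858 appended.
Applying this once more to ww878588785887858:

ww87858878588785887858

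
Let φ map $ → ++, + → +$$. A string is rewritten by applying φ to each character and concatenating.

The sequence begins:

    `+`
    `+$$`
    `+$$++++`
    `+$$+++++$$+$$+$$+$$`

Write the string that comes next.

Replace each of the 19 characters of +$$+++++$$+$$+$$+$$ in place — +$$ ++ ++ +$$ +$$ +$$ +$$ +$$ ++ ++ +$$ ++ ++ +$$ ++ ++ +$$ ++ ++ — and concatenate.

+$$+++++$$+$$+$$+$$+$$+++++$$+++++$$+++++$$++++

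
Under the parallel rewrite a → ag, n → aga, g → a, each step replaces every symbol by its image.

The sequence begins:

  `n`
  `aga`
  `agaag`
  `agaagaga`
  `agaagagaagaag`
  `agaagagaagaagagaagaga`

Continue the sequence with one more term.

Rewriting the 21 symbols of agaagagaagaagagaagaga one by one yields ag a ag ag a ag a ag ag a ag ag a ag a ag ag a ag a ag; concatenated:

agaagagaagaagagaagagaagaagagaagaag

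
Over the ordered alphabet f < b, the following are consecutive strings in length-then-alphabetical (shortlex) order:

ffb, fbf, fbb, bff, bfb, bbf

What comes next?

bbb

Find the rightmost character of bbf below b, bump it to the next letter, and reset everything to its right to f.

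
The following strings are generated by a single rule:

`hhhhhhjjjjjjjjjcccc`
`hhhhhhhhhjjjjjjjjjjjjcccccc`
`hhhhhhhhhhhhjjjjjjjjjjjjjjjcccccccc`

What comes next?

hhhhhhhhhhhhhhhjjjjjjjjjjjjjjjjjjcccccccccc

Reading off run lengths: h runs 6, 9, 12; j runs 9, 12, 15; c runs 4, 6, 8 — each is linear in n, where the shown terms are n = 2, 3, 4.
At n = 5 the blocks have lengths 15, 18, 10.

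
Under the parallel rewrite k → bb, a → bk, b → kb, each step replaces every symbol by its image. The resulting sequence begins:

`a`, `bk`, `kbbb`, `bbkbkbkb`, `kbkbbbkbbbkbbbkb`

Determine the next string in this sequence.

bbkbbbkbkbkbbbkbkbkbbbkbkbkbbbkb

φ(kbkbbbkbbbkbbbkb) expands symbol-by-symbol to bb kb bb kb kb kb bb kb kb kb bb kb kb kb bb kb; joining the 16 pieces gives the next term.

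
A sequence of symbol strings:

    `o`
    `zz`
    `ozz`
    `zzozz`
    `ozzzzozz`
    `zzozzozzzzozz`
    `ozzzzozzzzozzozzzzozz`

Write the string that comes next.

From term 3 onward, concatenate the second-to-last term with the last: o·zz = ozz, zz·ozz = zzozz, …
The next term joins zzozzozzzzozz and ozzzzozzzzozzozzzzozz.

zzozzozzzzozzozzzzozzzzozzozzzzozz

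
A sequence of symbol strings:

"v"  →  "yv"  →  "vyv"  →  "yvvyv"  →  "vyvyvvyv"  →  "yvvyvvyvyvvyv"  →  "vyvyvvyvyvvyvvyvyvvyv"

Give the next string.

This is a Fibonacci-style word recurrence s(k) = s(k−2)·s(k−1): e.g. v·yv = vyv.
Continuing: yvvyvvyvyvvyv · vyvyvvyvyvvyvvyvyvvyv gives term 8.

yvvyvvyvyvvyvvyvyvvyvyvvyvvyvyvvyv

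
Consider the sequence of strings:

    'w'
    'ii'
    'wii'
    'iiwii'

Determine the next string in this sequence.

wiiiiwii

This is a Fibonacci-style word recurrence s(k) = s(k−2)·s(k−1): e.g. w·ii = wii.
So term 5 is wii·iiwii.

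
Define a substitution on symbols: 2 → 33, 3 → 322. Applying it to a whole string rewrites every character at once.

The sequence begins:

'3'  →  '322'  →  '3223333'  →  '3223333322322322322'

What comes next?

32233333223223223223223333322333332233333223333

Applying the rule to each of the 19 symbols of 3223333322322322322 gives the pieces 322 33 33 322 322 322 322 322 33 33 322 33 33 322 33 33 322 33 33, which concatenate to the answer.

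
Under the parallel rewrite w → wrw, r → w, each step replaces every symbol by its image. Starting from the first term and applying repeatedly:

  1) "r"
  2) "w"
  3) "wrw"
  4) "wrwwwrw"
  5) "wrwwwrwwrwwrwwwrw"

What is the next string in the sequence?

Replace each of the 17 characters of wrwwwrwwrwwrwwwrw in place — wrw w wrw wrw wrw w wrw wrw w wrw wrw w wrw wrw wrw w wrw — and concatenate.

wrwwwrwwrwwrwwwrwwrwwwrwwrwwwrwwrwwrwwwrw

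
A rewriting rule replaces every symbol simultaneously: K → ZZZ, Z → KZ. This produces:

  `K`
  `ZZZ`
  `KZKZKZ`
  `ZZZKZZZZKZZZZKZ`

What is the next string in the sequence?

KZKZKZZZZKZKZKZKZZZZKZKZKZKZZZZKZ

Applying the rule to each of the 15 symbols of ZZZKZZZZKZZZZKZ gives the pieces KZ KZ KZ ZZZ KZ KZ KZ KZ ZZZ KZ KZ KZ KZ ZZZ KZ, which concatenate to the answer.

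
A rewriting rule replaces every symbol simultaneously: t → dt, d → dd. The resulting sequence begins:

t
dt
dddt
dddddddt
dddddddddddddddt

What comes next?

Rewriting the 16 symbols of dddddddddddddddt one by one yields dd dd dd dd dd dd dd dd dd dd dd dd dd dd dd dt; concatenated:

dddddddddddddddddddddddddddddddt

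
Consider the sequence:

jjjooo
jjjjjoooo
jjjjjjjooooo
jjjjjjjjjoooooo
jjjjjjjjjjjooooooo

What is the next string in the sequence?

jjjjjjjjjjjjjoooooooo

Reading off run lengths: j runs 3, 5, 7, 9, 11; o runs 3, 4, 5, 6, 7 — each is linear in n, where the shown terms are n = 2, 3, 4, 5, 6.
At n = 7 the blocks have lengths 13, 8.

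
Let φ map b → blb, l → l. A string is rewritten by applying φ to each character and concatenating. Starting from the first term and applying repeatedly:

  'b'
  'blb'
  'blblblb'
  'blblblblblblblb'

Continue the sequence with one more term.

Replace each of the 15 characters of blblblblblblblb in place — blb l blb l blb l blb l blb l blb l blb l blb — and concatenate.

blblblblblblblblblblblblblblblb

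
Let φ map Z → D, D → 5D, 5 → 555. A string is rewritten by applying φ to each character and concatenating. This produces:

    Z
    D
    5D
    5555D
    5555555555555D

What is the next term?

Replace each of the 14 characters of 5555555555555D in place — 555 555 555 555 555 555 555 555 555 555 555 555 555 5D — and concatenate.

5555555555555555555555555555555555555555D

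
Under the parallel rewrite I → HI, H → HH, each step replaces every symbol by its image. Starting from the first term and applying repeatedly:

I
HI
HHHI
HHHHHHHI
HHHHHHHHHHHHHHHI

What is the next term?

φ(HHHHHHHHHHHHHHHI) expands symbol-by-symbol to HH HH HH HH HH HH HH HH HH HH HH HH HH HH HH HI; joining the 16 pieces gives the next term.

HHHHHHHHHHHHHHHHHHHHHHHHHHHHHHHI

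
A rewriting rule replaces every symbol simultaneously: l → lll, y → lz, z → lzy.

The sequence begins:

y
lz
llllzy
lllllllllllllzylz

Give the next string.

llllllllllllllllllllllllllllllllllllllllzylzllllzy

Applying the rule to each of the 17 symbols of lllllllllllllzylz gives the pieces lll lll lll lll lll lll lll lll lll lll lll lll lll lzy lz lll lzy, which concatenate to the answer.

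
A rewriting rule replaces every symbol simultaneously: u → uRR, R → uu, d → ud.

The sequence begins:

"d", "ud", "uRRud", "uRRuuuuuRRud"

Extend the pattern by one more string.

Expanding uRRuuuuuRRud: u→uRR, R→uu, R→uu, u→uRR, u→uRR, u→uRR, u→uRR, u→uRR, R→uu, R→uu, u→uRR, d→ud. Concatenated: uRR uu uu uRR uRR uRR uRR uRR uu uu uRR ud.

uRRuuuuuRRuRRuRRuRRuRRuuuuuRRud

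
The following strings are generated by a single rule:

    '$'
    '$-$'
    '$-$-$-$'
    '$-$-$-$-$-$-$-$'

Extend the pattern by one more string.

$-$-$-$-$-$-$-$-$-$-$-$-$-$-$-$

Each string is two copies of the previous one joined by '-'.
One more doubling of $-$-$-$-$-$-$-$ gives the answer.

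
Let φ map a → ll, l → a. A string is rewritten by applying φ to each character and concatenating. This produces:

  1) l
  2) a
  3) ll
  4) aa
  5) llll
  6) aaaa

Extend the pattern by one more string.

llllllll

Expanding aaaa: a→ll, a→ll, a→ll, a→ll. Concatenated: ll ll ll ll.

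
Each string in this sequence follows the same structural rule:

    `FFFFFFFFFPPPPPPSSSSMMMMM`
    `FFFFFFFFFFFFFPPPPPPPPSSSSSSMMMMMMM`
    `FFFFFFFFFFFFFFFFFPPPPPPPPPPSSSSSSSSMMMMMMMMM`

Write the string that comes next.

FFFFFFFFFFFFFFFFFFFFFPPPPPPPPPPPPSSSSSSSSSSMMMMMMMMMMM

Reading off run lengths: F runs 9, 13, 17; P runs 6, 8, 10; S runs 4, 6, 8; M runs 5, 7, 9 — each is linear in n, where the shown terms are n = 2, 3, 4.
At n = 5 the blocks have lengths 21, 12, 10, 11.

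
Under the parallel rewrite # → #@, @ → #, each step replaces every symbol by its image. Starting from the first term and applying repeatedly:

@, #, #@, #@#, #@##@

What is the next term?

Apply φ to #@##@ symbol by symbol: #→#@, @→#, #→#@, #→#@, @→#; joined: #@ # #@ #@ #.

#@##@#@#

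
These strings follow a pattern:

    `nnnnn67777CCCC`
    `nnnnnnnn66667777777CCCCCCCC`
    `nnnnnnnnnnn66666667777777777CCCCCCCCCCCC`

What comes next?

Reading off run lengths: n runs 5, 8, 11; 6 runs 1, 4, 7; 7 runs 4, 7, 10; C runs 4, 8, 12 — each is linear in n (n = 1, 2, …).
Setting n = 4 gives 14, 10, 13, 16 characters in each block.

nnnnnnnnnnnnnn66666666667777777777777CCCCCCCCCCCCCCCC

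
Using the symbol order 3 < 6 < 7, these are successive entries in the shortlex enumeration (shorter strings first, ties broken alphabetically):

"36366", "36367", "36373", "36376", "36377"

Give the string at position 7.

36636

Stepping forward 2 times from 36377: 36377 → 36633, then the target.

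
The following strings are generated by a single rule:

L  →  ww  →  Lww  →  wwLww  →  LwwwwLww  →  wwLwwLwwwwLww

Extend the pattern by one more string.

LwwwwLwwwwLwwLwwwwLww

From term 3 onward, concatenate the second-to-last term with the last: L·ww = Lww, ww·Lww = wwLww, …
So term 7 is LwwwwLww·wwLwwLwwwwLww.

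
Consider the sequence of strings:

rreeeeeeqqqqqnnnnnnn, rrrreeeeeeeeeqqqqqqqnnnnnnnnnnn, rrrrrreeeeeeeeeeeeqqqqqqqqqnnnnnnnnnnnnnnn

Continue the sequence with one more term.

rrrrrrrreeeeeeeeeeeeeeeqqqqqqqqqqqnnnnnnnnnnnnnnnnnnn

Each string has the form r^{2n-2} e^{3n} q^{2n+1} n^{4n-1}, where the shown terms are n = 2, 3, 4.
Setting n = 5 gives 8, 15, 11, 19 characters in each block.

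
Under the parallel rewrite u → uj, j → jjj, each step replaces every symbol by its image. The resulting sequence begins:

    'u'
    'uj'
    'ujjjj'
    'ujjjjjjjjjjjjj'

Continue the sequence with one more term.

Applying the rule to each of the 14 symbols of ujjjjjjjjjjjjj gives the pieces uj jjj jjj jjj jjj jjj jjj jjj jjj jjj jjj jjj jjj jjj, which concatenate to the answer.

ujjjjjjjjjjjjjjjjjjjjjjjjjjjjjjjjjjjjjjjj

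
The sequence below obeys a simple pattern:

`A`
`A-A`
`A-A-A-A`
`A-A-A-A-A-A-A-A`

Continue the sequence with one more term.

Every step duplicates the string with '-' between the halves.
Doubling A-A-A-A-A-A-A-A with '-' between the halves:

A-A-A-A-A-A-A-A-A-A-A-A-A-A-A-A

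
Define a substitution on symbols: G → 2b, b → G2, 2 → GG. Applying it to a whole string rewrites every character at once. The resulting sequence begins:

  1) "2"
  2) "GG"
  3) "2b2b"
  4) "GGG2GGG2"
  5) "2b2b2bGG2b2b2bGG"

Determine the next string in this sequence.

φ(2b2b2bGG2b2b2bGG) expands symbol-by-symbol to GG G2 GG G2 GG G2 2b 2b GG G2 GG G2 GG G2 2b 2b; joining the 16 pieces gives the next term.

GGG2GGG2GGG22b2bGGG2GGG2GGG22b2b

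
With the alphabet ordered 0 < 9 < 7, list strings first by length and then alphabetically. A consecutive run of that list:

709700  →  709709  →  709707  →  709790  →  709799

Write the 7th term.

709770

Advancing 2 positions from 709799 through 709799 → 709797 reaches term 7.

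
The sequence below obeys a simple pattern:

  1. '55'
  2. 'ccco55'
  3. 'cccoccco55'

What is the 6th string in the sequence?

cccocccocccocccoccco55

Every step adds ccco at the front: s(k+1) = ccco·s(k).
From cccoccco55, 3 further steps: cccoccco55 → cccocccoccco55 → cccocccocccoccco55 → (answer).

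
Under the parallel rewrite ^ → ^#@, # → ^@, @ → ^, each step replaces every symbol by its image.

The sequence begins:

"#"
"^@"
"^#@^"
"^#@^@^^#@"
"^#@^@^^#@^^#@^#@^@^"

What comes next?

^#@^@^^#@^^#@^#@^@^^#@^#@^@^^#@^@^^#@^^#@

Applying the rule to each of the 19 symbols of ^#@^@^^#@^^#@^#@^@^ gives the pieces ^#@ ^@ ^ ^#@ ^ ^#@ ^#@ ^@ ^ ^#@ ^#@ ^@ ^ ^#@ ^@ ^ ^#@ ^ ^#@, which concatenate to the answer.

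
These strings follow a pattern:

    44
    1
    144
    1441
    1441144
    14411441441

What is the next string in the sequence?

144114414411441144

From term 3 onward, concatenate the last term with the second-to-last: 1·44 = 144, 144·1 = 1441, …
The next term joins 14411441441 and 1441144.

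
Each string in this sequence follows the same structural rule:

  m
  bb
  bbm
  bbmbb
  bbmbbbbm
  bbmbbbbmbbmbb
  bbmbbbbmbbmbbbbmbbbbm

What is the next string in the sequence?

bbmbbbbmbbmbbbbmbbbbmbbmbbbbmbbmbb

From term 3 onward, concatenate the last term with the second-to-last: bb·m = bbm, bbm·bb = bbmbb, …
The next term joins bbmbbbbmbbmbbbbmbbbbm and bbmbbbbmbbmbb.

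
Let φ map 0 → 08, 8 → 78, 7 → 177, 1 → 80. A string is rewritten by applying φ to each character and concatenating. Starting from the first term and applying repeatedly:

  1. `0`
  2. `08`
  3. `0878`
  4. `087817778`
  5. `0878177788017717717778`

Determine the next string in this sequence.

Rewriting the 22 symbols of 0878177788017717717778 one by one yields 08 78 177 78 80 177 177 177 78 78 08 80 177 177 80 177 177 80 177 177 177 78; concatenated:

0878177788017717717778780880177177801771778017717717778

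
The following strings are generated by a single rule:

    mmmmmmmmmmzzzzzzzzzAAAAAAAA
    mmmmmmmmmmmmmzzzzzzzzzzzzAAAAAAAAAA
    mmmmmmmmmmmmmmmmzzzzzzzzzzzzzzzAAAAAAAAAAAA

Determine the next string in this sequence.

Each string has the form m^{3n+1} z^{3n} A^{2n+2}, where the shown terms are n = 3, 4, 5.
At n = 6 the blocks have lengths 19, 18, 14.

mmmmmmmmmmmmmmmmmmmzzzzzzzzzzzzzzzzzzAAAAAAAAAAAAAA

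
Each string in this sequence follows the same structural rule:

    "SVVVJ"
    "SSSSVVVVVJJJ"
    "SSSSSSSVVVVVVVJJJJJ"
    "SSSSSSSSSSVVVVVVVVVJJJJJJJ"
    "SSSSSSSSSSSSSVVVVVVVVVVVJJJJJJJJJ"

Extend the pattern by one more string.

The n-th term is 3n-2 S's then 2n+1 V's then 2n-1 J's (n = 1, 2, …).
For the next term, n = 6, so the run lengths are 16, 13, 11.

SSSSSSSSSSSSSSSSVVVVVVVVVVVVVJJJJJJJJJJJ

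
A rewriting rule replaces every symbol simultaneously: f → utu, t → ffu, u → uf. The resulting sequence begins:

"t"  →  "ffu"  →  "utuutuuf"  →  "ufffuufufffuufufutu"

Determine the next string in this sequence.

Applying the rule to each of the 19 symbols of ufffuufufffuufufutu gives the pieces uf utu utu utu uf uf utu uf utu utu utu uf uf utu uf utu uf ffu uf, which concatenate to the answer.

ufutuutuutuufufutuufutuutuutuufufutuufutuufffuuf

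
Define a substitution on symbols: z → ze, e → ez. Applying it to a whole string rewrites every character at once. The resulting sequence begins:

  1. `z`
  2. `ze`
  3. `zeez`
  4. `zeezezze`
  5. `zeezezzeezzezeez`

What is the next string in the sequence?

zeezezzeezzezeezezzezeezzeezezze

Replace each of the 16 characters of zeezezzeezzezeez in place — ze ez ez ze ez ze ze ez ez ze ze ez ze ez ez ze — and concatenate.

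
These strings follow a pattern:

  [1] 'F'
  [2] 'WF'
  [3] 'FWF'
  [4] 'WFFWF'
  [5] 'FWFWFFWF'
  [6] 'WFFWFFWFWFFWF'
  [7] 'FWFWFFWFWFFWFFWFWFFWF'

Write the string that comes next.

From term 3 onward, concatenate the second-to-last term with the last: F·WF = FWF, WF·FWF = WFFWF, …
Continuing: WFFWFFWFWFFWF · FWFWFFWFWFFWFFWFWFFWF gives term 8.

WFFWFFWFWFFWFFWFWFFWFWFFWFFWFWFFWF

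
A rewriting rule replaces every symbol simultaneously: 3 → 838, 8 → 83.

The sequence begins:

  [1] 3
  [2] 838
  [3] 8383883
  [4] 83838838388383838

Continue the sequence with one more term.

Rewriting the 17 symbols of 83838838388383838 one by one yields 83 838 83 838 83 83 838 83 838 83 83 838 83 838 83 838 83; concatenated:

83838838388383838838388383838838388383883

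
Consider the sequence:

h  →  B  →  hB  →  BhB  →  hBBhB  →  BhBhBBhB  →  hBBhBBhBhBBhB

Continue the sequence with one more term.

From term 3 onward, concatenate the second-to-last term with the last: h·B = hB, B·hB = BhB, …
The next term joins BhBhBBhB and hBBhBBhBhBBhB.

BhBhBBhBhBBhBBhBhBBhB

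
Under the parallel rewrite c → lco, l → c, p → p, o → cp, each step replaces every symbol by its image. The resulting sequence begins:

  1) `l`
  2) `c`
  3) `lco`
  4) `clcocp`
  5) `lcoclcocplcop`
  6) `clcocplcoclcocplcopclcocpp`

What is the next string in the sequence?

Replace each of the 26 characters of clcocplcoclcocplcopclcocpp in place — lco c lco cp lco p c lco cp lco c lco cp lco p c lco cp p lco c lco cp lco p p — and concatenate.

lcoclcocplcopclcocplcoclcocplcopclcocpplcoclcocplcopp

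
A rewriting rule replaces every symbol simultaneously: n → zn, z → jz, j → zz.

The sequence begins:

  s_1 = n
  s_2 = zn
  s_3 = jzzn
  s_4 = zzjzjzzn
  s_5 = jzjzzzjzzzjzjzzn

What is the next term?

Replace each of the 16 characters of jzjzzzjzzzjzjzzn in place — zz jz zz jz jz jz zz jz jz jz zz jz zz jz jz zn — and concatenate.

zzjzzzjzjzjzzzjzjzjzzzjzzzjzjzzn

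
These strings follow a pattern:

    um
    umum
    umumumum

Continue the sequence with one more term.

Every step duplicates the string.
So the next term is two copies of umumumum.

umumumumumumumum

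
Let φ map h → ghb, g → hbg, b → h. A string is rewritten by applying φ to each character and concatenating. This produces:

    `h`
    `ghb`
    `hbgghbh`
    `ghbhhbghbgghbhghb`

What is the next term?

hbgghbhghbghbhhbgghbhhbghbgghbhghbhbgghbh

Replace each of the 17 characters of ghbhhbghbgghbhghb in place — hbg ghb h ghb ghb h hbg ghb h hbg hbg ghb h ghb hbg ghb h — and concatenate.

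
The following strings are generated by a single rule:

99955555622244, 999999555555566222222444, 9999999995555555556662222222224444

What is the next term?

Reading off run lengths: 9 runs 3, 6, 9; 5 runs 5, 7, 9; 6 runs 1, 2, 3; 2 runs 3, 6, 9; 4 runs 2, 3, 4 — each is linear in n (n = 1, 2, …).
For the next term, n = 4, so the run lengths are 12, 11, 4, 12, 5.

99999999999955555555555666622222222222244444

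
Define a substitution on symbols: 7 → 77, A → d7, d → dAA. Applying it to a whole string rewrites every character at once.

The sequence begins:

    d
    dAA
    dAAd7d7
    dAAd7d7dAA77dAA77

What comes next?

Applying the rule to each of the 17 symbols of dAAd7d7dAA77dAA77 gives the pieces dAA d7 d7 dAA 77 dAA 77 dAA d7 d7 77 77 dAA d7 d7 77 77, which concatenate to the answer.

dAAd7d7dAA77dAA77dAAd7d77777dAAd7d77777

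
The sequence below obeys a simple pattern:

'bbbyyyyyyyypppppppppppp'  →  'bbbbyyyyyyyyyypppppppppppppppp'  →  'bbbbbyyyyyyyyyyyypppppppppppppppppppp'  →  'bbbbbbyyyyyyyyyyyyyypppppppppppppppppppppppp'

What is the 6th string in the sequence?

The n-th term is n b's then 2n+2 y's then 4n p's, where the shown terms are n = 3, 4, 5, 6.
At n = 8 the blocks have lengths 8, 18, 32.

bbbbbbbbyyyyyyyyyyyyyyyyyypppppppppppppppppppppppppppppppp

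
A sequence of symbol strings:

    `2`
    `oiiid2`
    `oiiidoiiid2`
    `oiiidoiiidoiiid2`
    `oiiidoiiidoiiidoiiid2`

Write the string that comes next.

oiiidoiiidoiiidoiiidoiiid2

Every step adds oiiid at the front: s(k+1) = oiiid·s(k).
One more step from oiiidoiiidoiiidoiiid2 gives the answer.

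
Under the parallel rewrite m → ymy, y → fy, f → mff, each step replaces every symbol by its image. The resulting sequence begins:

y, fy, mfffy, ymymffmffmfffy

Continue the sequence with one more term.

fyymyfyymymffmffymymffmffymymffmffmfffy

Replace each of the 14 characters of ymymffmffmfffy in place — fy ymy fy ymy mff mff ymy mff mff ymy mff mff mff fy — and concatenate.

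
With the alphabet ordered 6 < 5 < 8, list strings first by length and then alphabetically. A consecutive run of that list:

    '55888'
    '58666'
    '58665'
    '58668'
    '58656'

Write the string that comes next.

The successor of 58656 increments the rightmost position that isn't already 8 and resets every position after it to 6.

58655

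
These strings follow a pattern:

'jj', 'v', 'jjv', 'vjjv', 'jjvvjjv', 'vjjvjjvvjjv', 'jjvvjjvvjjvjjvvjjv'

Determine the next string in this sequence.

Each term (from the third on) is the two preceding terms concatenated in order: term 3 = jj·v = jjv.
So term 8 is vjjvjjvvjjv·jjvvjjvvjjvjjvvjjv.

vjjvjjvvjjvjjvvjjvvjjvjjvvjjv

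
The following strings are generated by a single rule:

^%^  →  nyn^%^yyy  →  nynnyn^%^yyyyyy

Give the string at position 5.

nynnynnynnyn^%^yyyyyyyyyyyy

Each term wraps the previous one in nyn on the left and yyy on the right.
From nynnyn^%^yyyyyy, 2 further steps: nynnyn^%^yyyyyy → nynnynnyn^%^yyyyyyyyy → (answer).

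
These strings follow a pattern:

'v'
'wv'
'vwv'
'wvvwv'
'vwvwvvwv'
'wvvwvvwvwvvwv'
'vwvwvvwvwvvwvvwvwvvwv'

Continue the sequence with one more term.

wvvwvvwvwvvwvvwvwvvwvwvvwvvwvwvvwv

From term 3 onward, concatenate the second-to-last term with the last: v·wv = vwv, wv·vwv = wvvwv, …
Continuing: wvvwvvwvwvvwv · vwvwvvwvwvvwvvwvwvvwv gives term 8.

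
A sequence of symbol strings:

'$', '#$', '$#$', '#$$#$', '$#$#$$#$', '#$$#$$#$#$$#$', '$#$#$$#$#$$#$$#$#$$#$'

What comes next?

Each term (from the third on) is the two preceding terms concatenated in order: term 3 = $·#$ = $#$.
The next term joins #$$#$$#$#$$#$ and $#$#$$#$#$$#$$#$#$$#$.

#$$#$$#$#$$#$$#$#$$#$#$$#$$#$#$$#$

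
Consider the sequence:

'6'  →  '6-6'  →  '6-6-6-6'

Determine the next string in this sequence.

Every step duplicates the string with '-' between the halves.
One more doubling of 6-6-6-6 gives the answer.

6-6-6-6-6-6-6-6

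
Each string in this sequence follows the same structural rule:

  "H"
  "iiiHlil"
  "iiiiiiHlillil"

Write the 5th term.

s(k+1) = iii·s(k)·lil, so each term gains iii as a prefix and lil as a suffix.
From iiiiiiHlillil, 2 further steps: iiiiiiHlillil → iiiiiiiiiHlillillil → (answer).

iiiiiiiiiiiiHlillillillil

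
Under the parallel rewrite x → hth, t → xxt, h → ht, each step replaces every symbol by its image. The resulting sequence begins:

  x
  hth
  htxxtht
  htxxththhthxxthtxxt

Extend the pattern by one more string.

Rewriting the 19 symbols of htxxththhthxxthtxxt one by one yields ht xxt hth hth xxt ht xxt ht ht xxt ht hth hth xxt ht xxt hth hth xxt; concatenated:

htxxththhthxxthtxxththtxxthththhthxxthtxxththhthxxt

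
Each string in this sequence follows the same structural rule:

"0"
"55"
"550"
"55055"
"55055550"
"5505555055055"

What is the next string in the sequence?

Each term (from the third on) is the previous term followed by the one before it: term 3 = 55·0 = 550.
So term 7 is 5505555055055·55055550.

550555505505555055550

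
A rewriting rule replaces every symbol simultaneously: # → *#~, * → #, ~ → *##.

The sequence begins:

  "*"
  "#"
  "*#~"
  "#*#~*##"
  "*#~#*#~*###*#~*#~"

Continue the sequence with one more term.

Rewriting the 17 symbols of *#~#*#~*###*#~*#~ one by one yields # *#~ *## *#~ # *#~ *## # *#~ *#~ *#~ # *#~ *## # *#~ *##; concatenated:

#*#~*##*#~#*#~*###*#~*#~*#~#*#~*###*#~*##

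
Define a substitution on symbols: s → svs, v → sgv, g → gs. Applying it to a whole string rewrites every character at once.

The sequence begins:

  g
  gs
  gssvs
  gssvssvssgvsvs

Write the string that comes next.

gssvssvssgvsvssvssgvsvssvsgssgvsvssgvsvs

Applying the rule to each of the 14 symbols of gssvssvssgvsvs gives the pieces gs svs svs sgv svs svs sgv svs svs gs sgv svs sgv svs, which concatenate to the answer.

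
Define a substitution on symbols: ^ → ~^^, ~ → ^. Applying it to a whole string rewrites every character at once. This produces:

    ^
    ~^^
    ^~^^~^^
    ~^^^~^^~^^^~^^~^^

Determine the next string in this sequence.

^~^^~^^~^^^~^^~^^^~^^~^^~^^^~^^~^^^~^^~^^

φ(~^^^~^^~^^^~^^~^^) expands symbol-by-symbol to ^ ~^^ ~^^ ~^^ ^ ~^^ ~^^ ^ ~^^ ~^^ ~^^ ^ ~^^ ~^^ ^ ~^^ ~^^; joining the 17 pieces gives the next term.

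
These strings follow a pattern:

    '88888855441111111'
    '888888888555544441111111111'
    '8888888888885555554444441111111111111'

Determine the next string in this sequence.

Each string has the form 8^{3n} 5^{2n-2} 4^{2n-2} 1^{3n+1}, where the shown terms are n = 2, 3, 4.
Setting n = 5 gives 15, 8, 8, 16 characters in each block.

88888888888888855555555444444441111111111111111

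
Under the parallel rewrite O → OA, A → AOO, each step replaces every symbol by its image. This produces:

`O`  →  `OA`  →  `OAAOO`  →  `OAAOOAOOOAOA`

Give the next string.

Apply φ to OAAOOAOOOAOA symbol by symbol: O→OA, A→AOO, A→AOO, O→OA, O→OA, A→AOO, O→OA, O→OA, O→OA, A→AOO, O→OA, A→AOO; joined: OA AOO AOO OA OA AOO OA OA OA AOO OA AOO.

OAAOOAOOOAOAAOOOAOAOAAOOOAAOO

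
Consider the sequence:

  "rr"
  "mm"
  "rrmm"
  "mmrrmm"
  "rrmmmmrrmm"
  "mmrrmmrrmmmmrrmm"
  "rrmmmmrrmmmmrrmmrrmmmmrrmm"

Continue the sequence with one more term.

From term 3 onward, concatenate the second-to-last term with the last: rr·mm = rrmm, mm·rrmm = mmrrmm, …
So term 8 is mmrrmmrrmmmmrrmm·rrmmmmrrmmmmrrmmrrmmmmrrmm.

mmrrmmrrmmmmrrmmrrmmmmrrmmmmrrmmrrmmmmrrmm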